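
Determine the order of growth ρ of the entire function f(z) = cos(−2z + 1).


cos(w) is a linear combination of e^{iw} and e^{−iw} (or e^w, e^{−w} in the hyperbolic case), so |cos(w)| ≤ e^{|w|}. With w = −2z + 1, |w| ≤ 2|z| + 1 = 2r + 1 on |z| = r, giving M(r) ≤ e^{2r + 1}, so ρ ≤ 1. On a suitable ray (z = it for sin/cos; z = t for sinh/cosh, t real → ∞), |cos(−2z + 1)| grows like e^{2|t|}/2, so ρ ≥ 1. Hence ρ = 1.
Therefore ρ = 1.

Order ρ = 1.


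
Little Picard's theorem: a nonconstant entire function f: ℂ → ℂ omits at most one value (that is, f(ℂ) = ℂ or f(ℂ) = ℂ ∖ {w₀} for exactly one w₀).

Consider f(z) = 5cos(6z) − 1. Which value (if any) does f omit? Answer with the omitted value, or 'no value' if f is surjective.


Little Picard bounds the complement of f(ℂ) to at most one point.
cos is entire and surjective onto ℂ: for every w ∈ ℂ, cos(ζ) = w has a solution ζ ∈ ℂ (e.g., via the complex inverse arccos). With ζ = 6z this gives z = ζ/(6). Then 5·cos(6z) takes every value in 5·ℂ = ℂ, and adding -1 is a bijection of ℂ. So f is surjective and omits no value. (Note: only on the real line is cos bounded by [−1, 1].)

Omitted value: no value.


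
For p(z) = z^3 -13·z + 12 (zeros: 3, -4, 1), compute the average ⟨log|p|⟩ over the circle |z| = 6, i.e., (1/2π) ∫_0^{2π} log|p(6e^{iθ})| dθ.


Zeros: -4, 1, 3; r = 6.
Inside |z| < r: -4, 1, 3. Outside (|z| ≥ r): ∅.
p(0) = 12, so log|p(0)| = log(12) = 2.4849.
Apply Jensen: I(r) = log|p(0)| + Σ_k log(r/|z_k|), summed over zeros inside |z| < r.
  log(r/|z_k|) for z_k = 3: log(6/3) = 0.6931
  log(r/|z_k|) for z_k = -4: log(6/4) = 0.4055
  log(r/|z_k|) for z_k = 1: log(6/1) = 1.7918
Sum over inside zeros: 2.8904.
I(r) = log|p(0)| + (inside sum) = 2.4849 + 2.8904 = 5.3753.
Closed form (all zeros inside, monic): I(r) = n·log(r) = 3·log(6) = 5.3753. ✓

I(r) ≈ 5.3753.


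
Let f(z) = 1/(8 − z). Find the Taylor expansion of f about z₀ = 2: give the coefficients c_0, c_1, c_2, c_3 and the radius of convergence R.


Let w = z − z₀, so z = z₀ + w.
Then 8 − z = 8 − (z₀ + w) = (8 − z₀) − w = 6 − w.
f(z) = 1/(6 − w) = (1/(6)) · 1/(1 − w/(6)) = Σ_{n≥0} w^n / (6)^(n+1).
So c_n = 1/(6)^(n+1):
  c_0 = 1/(6)^1 = 1/6.
  c_1 = 1/(6)^2 = 1/36.
  c_2 = 1/(6)^3 = 1/216.
  c_3 = 1/(6)^4 = 1/1296.
The series is valid for |w/d| < 1, i.e. |z − z₀| < |d|.
Radius of convergence: R = |8 − z₀| = |6| = 6 (distance from z₀ to the singularity z = 8).

c_0 = 1/6, c_1 = 1/36, c_2 = 1/216, c_3 = 1/1296; R = 6.


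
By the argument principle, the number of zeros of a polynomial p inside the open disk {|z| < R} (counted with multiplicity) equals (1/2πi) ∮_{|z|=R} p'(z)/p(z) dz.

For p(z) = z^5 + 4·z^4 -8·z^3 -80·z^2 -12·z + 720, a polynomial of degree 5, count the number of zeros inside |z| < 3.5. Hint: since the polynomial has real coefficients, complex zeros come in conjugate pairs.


The zeros of p are: (-3 + 3i), (-3 - 3i), -4, (3 + 1i), (3 - 1i).
Their magnitudes are: 4.243, 4.243, 4, 3.162, 3.162.
Zeros with |z| < R = 3.5: (3 + 1i), (3 - 1i).
Count = 2.
By the argument principle, (1/2πi) ∮_{|z|=R} p'(z)/p(z) dz equals exactly this count.

Number of zeros inside |z| < 3.5: 2.


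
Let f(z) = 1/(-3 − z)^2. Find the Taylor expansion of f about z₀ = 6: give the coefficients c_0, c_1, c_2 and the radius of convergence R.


Let w = z − z₀, so z = z₀ + w.
Then -3 − z = -3 − (z₀ + w) = (-3 − z₀) − w = -9 − w.
f(z) = 1/(-9 − w)^2 = (1/(-9)^2) · (1 − w/(-9))^{−2}.
By the binomial series (1−u)^{−2} = Σ_{n≥0} C(n+1, 1) u^n for |u|<1, with u = w/(-9):
  c_n = C(n+1, 1) / (-9)^(n+2).
  c_0 = 1/(-9)^2 = 1/81.
  c_1 = 2/(-9)^3 = -2/729.
  c_2 = 3/(-9)^4 = 1/2187.
The series is valid for |w/d| < 1, i.e. |z − z₀| < |d|.
Radius of convergence: R = |-3 − z₀| = |-9| = 9 (distance from z₀ to the singularity z = -3).

c_0 = 1/81, c_1 = -2/729, c_2 = 1/2187; R = 9.


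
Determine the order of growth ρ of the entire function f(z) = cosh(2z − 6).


cosh(w) is a linear combination of e^{iw} and e^{−iw} (or e^w, e^{−w} in the hyperbolic case), so |cosh(w)| ≤ e^{|w|}. With w = 2z − 6, |w| ≤ 2|z| + 6 = 2r + 6 on |z| = r, giving M(r) ≤ e^{2r + 6}, so ρ ≤ 1. On a suitable ray (z = it for sin/cos; z = t for sinh/cosh, t real → ∞), |cosh(2z − 6)| grows like e^{2|t|}/2, so ρ ≥ 1. Hence ρ = 1.
Therefore ρ = 1.

Order ρ = 1.


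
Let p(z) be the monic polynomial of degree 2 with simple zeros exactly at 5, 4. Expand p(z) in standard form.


The polynomial is p(z) = ∏_{α ∈ S} (z − α), where S = {5, 4}.
Expanding the product yields: p(z) = z^2 -9·z + 20.
The resulting polynomial has degree 2 and real coefficients as required.

p(z) = z^2 -9·z + 20.


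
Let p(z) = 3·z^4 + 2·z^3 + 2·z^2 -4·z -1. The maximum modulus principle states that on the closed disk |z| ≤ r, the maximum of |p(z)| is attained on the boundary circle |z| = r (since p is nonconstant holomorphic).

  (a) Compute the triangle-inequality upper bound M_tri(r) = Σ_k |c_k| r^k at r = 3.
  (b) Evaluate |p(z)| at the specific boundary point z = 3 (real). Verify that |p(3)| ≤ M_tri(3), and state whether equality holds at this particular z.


Coefficients: c_0 = -1, c_1 = -4, c_2 = 2, c_3 = 2, c_4 = 3. Radius r = 3.
Part (a). Triangle bound: M_tri(r) = Σ_k |c_k| r^k
  = |-1|·3^0 + |-4|·3^1 + |2|·3^2 + |2|·3^3 + |3|·3^4
  = 1 + 12 + 18 + 54 + 243 = 328.
This bounds M(r) := max_{|z|=r} |p(z)| from above; equality holds iff all terms c_k z^k can be made to align in phase at a single z on |z|=r.
Part (b). At z = 3 (real, on the circle |z| = r):
  p(3) = (-1)·3^0 + (-4)·3^1 + (2)·3^2 + (2)·3^3 + (3)·3^4 = 302.
  |p(3)| = 302.
Check: |p(3)| = 302 ≤ 328 = M_tri(3). ✓ Equality does not hold at z = 3 (the coefficients have mixed signs, so the terms do not all align in phase there).

M_tri(3) = 328; |p(3)| = 302; equality at z=3: no.


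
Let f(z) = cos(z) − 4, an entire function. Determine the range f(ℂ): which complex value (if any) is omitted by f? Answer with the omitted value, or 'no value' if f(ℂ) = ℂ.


Little Picard bounds the complement of f(ℂ) to at most one point.
cos is entire and surjective onto ℂ: for every w ∈ ℂ, cos(ζ) = w has a solution ζ ∈ ℂ (e.g., via the complex inverse arccos). With ζ = z this gives z = ζ/(1). Then 1·cos(z) takes every value in 1·ℂ = ℂ, and adding -4 is a bijection of ℂ. So f is surjective and omits no value. (Note: only on the real line is cos bounded by [−1, 1].)

Omitted value: no value.


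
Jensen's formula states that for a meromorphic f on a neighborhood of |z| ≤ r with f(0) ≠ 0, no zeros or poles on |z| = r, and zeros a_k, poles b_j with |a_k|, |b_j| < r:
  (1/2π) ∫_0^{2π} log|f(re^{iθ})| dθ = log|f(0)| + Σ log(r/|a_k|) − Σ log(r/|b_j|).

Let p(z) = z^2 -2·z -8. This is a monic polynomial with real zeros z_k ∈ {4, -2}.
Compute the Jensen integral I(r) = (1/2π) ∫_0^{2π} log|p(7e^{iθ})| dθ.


Zeros: -2, 4; r = 7.
Inside |z| < r: -2, 4. Outside (|z| ≥ r): ∅.
p(0) = -8, so log|p(0)| = log(8) = 2.0794.
Apply Jensen: I(r) = log|p(0)| + Σ_k log(r/|z_k|), summed over zeros inside |z| < r.
  log(r/|z_k|) for z_k = 4: log(7/4) = 0.5596
  log(r/|z_k|) for z_k = -2: log(7/2) = 1.2528
Sum over inside zeros: 1.8124.
I(r) = log|p(0)| + (inside sum) = 2.0794 + 1.8124 = 3.8918.
Closed form (all zeros inside, monic): I(r) = n·log(r) = 2·log(7) = 3.8918. ✓

I(r) ≈ 3.8918.


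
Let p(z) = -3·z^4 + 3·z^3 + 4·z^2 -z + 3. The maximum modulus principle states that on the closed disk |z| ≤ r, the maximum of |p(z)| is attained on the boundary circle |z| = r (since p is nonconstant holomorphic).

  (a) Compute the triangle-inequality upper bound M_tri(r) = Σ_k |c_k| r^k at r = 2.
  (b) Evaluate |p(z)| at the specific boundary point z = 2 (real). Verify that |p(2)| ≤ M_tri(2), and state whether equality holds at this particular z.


Coefficients: c_0 = 3, c_1 = -1, c_2 = 4, c_3 = 3, c_4 = -3. Radius r = 2.
Part (a). Triangle bound: M_tri(r) = Σ_k |c_k| r^k
  = |3|·2^0 + |-1|·2^1 + |4|·2^2 + |3|·2^3 + |-3|·2^4
  = 3 + 2 + 16 + 24 + 48 = 93.
This bounds M(r) := max_{|z|=r} |p(z)| from above; equality holds iff all terms c_k z^k can be made to align in phase at a single z on |z|=r.
Part (b). At z = 2 (real, on the circle |z| = r):
  p(2) = (3)·2^0 + (-1)·2^1 + (4)·2^2 + (3)·2^3 + (-3)·2^4 = -7.
  |p(2)| = 7.
Check: |p(2)| = 7 ≤ 93 = M_tri(2). ✓ Equality does not hold at z = 2 (the coefficients have mixed signs, so the terms do not all align in phase there).

M_tri(2) = 93; |p(2)| = 7; equality at z=2: no.


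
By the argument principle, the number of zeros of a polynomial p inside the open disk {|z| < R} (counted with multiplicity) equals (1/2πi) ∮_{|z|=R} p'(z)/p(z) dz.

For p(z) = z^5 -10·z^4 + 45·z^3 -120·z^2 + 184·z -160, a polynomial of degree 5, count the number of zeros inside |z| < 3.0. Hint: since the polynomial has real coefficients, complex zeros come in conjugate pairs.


The zeros of p are: 4, (1 + 2i), (1 - 2i), (2 + 2i), (2 - 2i).
Their magnitudes are: 4, 2.236, 2.236, 2.828, 2.828.
Zeros with |z| < R = 3.0: (1 + 2i), (1 - 2i), (2 + 2i), (2 - 2i).
Count = 4.
By the argument principle, (1/2πi) ∮_{|z|=R} p'(z)/p(z) dz equals exactly this count.

Number of zeros inside |z| < 3.0: 4.


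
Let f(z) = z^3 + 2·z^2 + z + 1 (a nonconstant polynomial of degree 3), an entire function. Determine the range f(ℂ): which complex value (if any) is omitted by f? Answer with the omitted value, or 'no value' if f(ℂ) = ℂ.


Little Picard bounds the complement of f(ℂ) to at most one point.
For every w ∈ ℂ, the equation p(z) − w = 0 is a nonconstant polynomial in z and hence has at least one root by the fundamental theorem of algebra. So p is surjective onto ℂ, omitting no value.

Omitted value: no value.


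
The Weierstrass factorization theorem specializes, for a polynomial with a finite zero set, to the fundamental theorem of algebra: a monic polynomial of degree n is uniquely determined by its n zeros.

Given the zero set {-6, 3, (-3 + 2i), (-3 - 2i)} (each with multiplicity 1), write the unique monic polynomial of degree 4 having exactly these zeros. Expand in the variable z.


The polynomial is p(z) = ∏_{α ∈ S} (z − α), where S = {-6, 3, (-3 + 2i), (-3 - 2i)}.
Expanding the product yields: p(z) = z^4 + 9·z^3 + 13·z^2 -69·z -234.
Note conjugate pairs combine to real quadratics: (z − (-3+2i))(z − (-3−2i)) = z² + 6z + 13.
The resulting polynomial has degree 4 and real coefficients as required.

p(z) = z^4 + 9·z^3 + 13·z^2 -69·z -234.


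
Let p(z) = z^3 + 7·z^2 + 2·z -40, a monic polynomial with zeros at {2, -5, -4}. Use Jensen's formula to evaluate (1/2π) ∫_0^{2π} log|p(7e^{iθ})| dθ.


Zeros: -5, -4, 2; r = 7.
Inside |z| < r: -5, -4, 2. Outside (|z| ≥ r): ∅.
p(0) = -40, so log|p(0)| = log(40) = 3.6889.
Apply Jensen: I(r) = log|p(0)| + Σ_k log(r/|z_k|), summed over zeros inside |z| < r.
  log(r/|z_k|) for z_k = 2: log(7/2) = 1.2528
  log(r/|z_k|) for z_k = -5: log(7/5) = 0.3365
  log(r/|z_k|) for z_k = -4: log(7/4) = 0.5596
Sum over inside zeros: 2.1489.
I(r) = log|p(0)| + (inside sum) = 3.6889 + 2.1489 = 5.8377.
Closed form (all zeros inside, monic): I(r) = n·log(r) = 3·log(7) = 5.8377. ✓

I(r) ≈ 5.8377.


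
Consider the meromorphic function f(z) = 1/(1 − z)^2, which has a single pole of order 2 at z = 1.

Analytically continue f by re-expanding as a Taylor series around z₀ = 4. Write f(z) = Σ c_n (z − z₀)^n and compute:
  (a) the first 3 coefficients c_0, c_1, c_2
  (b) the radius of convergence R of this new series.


Let w = z − z₀, so z = z₀ + w.
Then 1 − z = 1 − (z₀ + w) = (1 − z₀) − w = -3 − w.
f(z) = 1/(-3 − w)^2 = (1/(-3)^2) · (1 − w/(-3))^{−2}.
By the binomial series (1−u)^{−2} = Σ_{n≥0} C(n+1, 1) u^n for |u|<1, with u = w/(-3):
  c_n = C(n+1, 1) / (-3)^(n+2).
  c_0 = 1/(-3)^2 = 1/9.
  c_1 = 2/(-3)^3 = -2/27.
  c_2 = 3/(-3)^4 = 1/27.
The series is valid for |w/d| < 1, i.e. |z − z₀| < |d|.
Radius of convergence: R = |1 − z₀| = |-3| = 3 (distance from z₀ to the singularity z = 1).

c_0 = 1/9, c_1 = -2/27, c_2 = 1/27; R = 3.


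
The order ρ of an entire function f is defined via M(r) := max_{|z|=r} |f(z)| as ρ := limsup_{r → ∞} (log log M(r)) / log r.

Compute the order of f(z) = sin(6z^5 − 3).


Write sin(w) = (e^{iw} ± e^{−iw})/(2 or 2i), so |sin(w)| ≤ e^{|w|}. With w = 6z^5 − 3, |w| ≤ 6r^5 + 3 on |z|=r, giving M(r) ≤ e^{6r^5 + 3} and ρ ≤ 5. For the lower bound, choose z on |z|=r with 6z^5 purely imaginary of modulus 6r^5; then |sin(6z^5 − 3)| grows like e^{6r^5}/2, so ρ ≥ 5. Hence ρ = 5.
Therefore ρ = 5.

Order ρ = 5.


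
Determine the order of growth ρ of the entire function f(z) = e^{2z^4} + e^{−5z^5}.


Each summand is entire of order 4 and 5 respectively (as in the single-exponential case). The order of a sum is at most the max of the orders, so ρ ≤ 5. For the lower bound: on |z|=r choose arg z so that -5z^5 is real positive; then |e^{-5z^5}| = e^{5r^5} while |e^{2z^4}| ≤ e^{2r^4} = o(e^{5r^5}). So |f| ≥ e^{5r^5}(1 − o(1)) and ρ ≥ 5. Hence ρ = max(4, 5) = 5.
Therefore ρ = 5.

Order ρ = 5.


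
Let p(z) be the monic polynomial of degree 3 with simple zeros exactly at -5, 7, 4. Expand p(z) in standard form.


The polynomial is p(z) = ∏_{α ∈ S} (z − α), where S = {-5, 7, 4}.
Expanding the product yields: p(z) = z^3 -6·z^2 -27·z + 140.
The resulting polynomial has degree 3 and real coefficients as required.

p(z) = z^3 -6·z^2 -27·z + 140.


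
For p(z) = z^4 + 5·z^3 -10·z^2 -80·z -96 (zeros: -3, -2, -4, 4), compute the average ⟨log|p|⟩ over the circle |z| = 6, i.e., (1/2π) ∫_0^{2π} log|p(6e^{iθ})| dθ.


Zeros: -4, -3, -2, 4; r = 6.
Inside |z| < r: -4, -3, -2, 4. Outside (|z| ≥ r): ∅.
p(0) = -96, so log|p(0)| = log(96) = 4.5643.
Apply Jensen: I(r) = log|p(0)| + Σ_k log(r/|z_k|), summed over zeros inside |z| < r.
  log(r/|z_k|) for z_k = -3: log(6/3) = 0.6931
  log(r/|z_k|) for z_k = -2: log(6/2) = 1.0986
  log(r/|z_k|) for z_k = -4: log(6/4) = 0.4055
  log(r/|z_k|) for z_k = 4: log(6/4) = 0.4055
Sum over inside zeros: 2.6027.
I(r) = log|p(0)| + (inside sum) = 4.5643 + 2.6027 = 7.1670.
Closed form (all zeros inside, monic): I(r) = n·log(r) = 4·log(6) = 7.1670. ✓

I(r) ≈ 7.1670.


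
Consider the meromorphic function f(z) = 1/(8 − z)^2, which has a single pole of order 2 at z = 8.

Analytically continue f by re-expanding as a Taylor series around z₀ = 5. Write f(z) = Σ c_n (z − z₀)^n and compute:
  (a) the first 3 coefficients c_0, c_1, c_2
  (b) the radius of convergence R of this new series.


Let w = z − z₀, so z = z₀ + w.
Then 8 − z = 8 − (z₀ + w) = (8 − z₀) − w = 3 − w.
f(z) = 1/(3 − w)^2 = (1/(3)^2) · (1 − w/(3))^{−2}.
By the binomial series (1−u)^{−2} = Σ_{n≥0} C(n+1, 1) u^n for |u|<1, with u = w/(3):
  c_n = C(n+1, 1) / (3)^(n+2).
  c_0 = 1/(3)^2 = 1/9.
  c_1 = 2/(3)^3 = 2/27.
  c_2 = 3/(3)^4 = 1/27.
The series is valid for |w/d| < 1, i.e. |z − z₀| < |d|.
Radius of convergence: R = |8 − z₀| = |3| = 3 (distance from z₀ to the singularity z = 8).

c_0 = 1/9, c_1 = 2/27, c_2 = 1/27; R = 3.


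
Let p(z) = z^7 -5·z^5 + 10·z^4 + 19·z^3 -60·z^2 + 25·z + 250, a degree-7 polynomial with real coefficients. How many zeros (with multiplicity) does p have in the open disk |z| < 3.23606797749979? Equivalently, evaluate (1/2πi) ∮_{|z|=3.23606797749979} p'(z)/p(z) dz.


The zeros of p are: (2 + 1i), (2 - 1i), -2, (-2 + 1i), (-2 - 1i), (1 + 2i), (1 - 2i).
Their magnitudes are: 2.236, 2.236, 2, 2.236, 2.236, 2.236, 2.236.
Zeros with |z| < R = 3.23606797749979: (2 + 1i), (2 - 1i), -2, (-2 + 1i), (-2 - 1i), (1 + 2i), (1 - 2i).
Count = 7.
By the argument principle, (1/2πi) ∮_{|z|=R} p'(z)/p(z) dz equals exactly this count.

Number of zeros inside |z| < 3.23606797749979: 7.


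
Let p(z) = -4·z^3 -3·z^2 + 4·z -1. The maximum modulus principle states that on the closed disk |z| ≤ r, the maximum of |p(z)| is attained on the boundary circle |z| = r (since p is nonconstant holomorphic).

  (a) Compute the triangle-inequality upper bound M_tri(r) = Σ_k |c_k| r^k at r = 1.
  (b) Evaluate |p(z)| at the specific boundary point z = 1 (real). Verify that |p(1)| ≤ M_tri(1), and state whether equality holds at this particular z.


Coefficients: c_0 = -1, c_1 = 4, c_2 = -3, c_3 = -4. Radius r = 1.
Part (a). Triangle bound: M_tri(r) = Σ_k |c_k| r^k
  = |-1|·1^0 + |4|·1^1 + |-3|·1^2 + |-4|·1^3
  = 1 + 4 + 3 + 4 = 12.
This bounds M(r) := max_{|z|=r} |p(z)| from above; equality holds iff all terms c_k z^k can be made to align in phase at a single z on |z|=r.
Part (b). At z = 1 (real, on the circle |z| = r):
  p(1) = (-1)·1^0 + (4)·1^1 + (-3)·1^2 + (-4)·1^3 = -4.
  |p(1)| = 4.
Check: |p(1)| = 4 ≤ 12 = M_tri(1). ✓ Equality does not hold at z = 1 (the coefficients have mixed signs, so the terms do not all align in phase there).

M_tri(1) = 12; |p(1)| = 4; equality at z=1: no.


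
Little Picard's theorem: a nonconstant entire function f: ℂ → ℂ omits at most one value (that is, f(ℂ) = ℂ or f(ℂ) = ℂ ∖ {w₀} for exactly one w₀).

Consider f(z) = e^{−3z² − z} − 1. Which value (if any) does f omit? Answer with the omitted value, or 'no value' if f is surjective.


Little Picard bounds the complement of f(ℂ) to at most one point.
The exponent g(z) = −3z² − z is a nonconstant polynomial, hence surjective onto ℂ. So e^{g(z)} takes every value in {e^w : w ∈ ℂ} = ℂ ∖ {0}. Adding -1 shifts the range to ℂ ∖ {-1}. f omits exactly -1.

Omitted value: -1.


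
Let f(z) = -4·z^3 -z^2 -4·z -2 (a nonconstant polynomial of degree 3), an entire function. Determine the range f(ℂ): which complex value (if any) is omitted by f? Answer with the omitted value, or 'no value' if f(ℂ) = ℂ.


Little Picard bounds the complement of f(ℂ) to at most one point.
For every w ∈ ℂ, the equation p(z) − w = 0 is a nonconstant polynomial in z and hence has at least one root by the fundamental theorem of algebra. So p is surjective onto ℂ, omitting no value.

Omitted value: no value.


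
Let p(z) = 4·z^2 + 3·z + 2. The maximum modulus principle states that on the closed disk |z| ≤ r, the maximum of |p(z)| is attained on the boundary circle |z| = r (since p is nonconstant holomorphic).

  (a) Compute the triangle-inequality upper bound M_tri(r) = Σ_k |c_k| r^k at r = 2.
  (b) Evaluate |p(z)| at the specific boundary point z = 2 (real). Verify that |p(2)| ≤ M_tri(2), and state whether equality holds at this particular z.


Coefficients: c_0 = 2, c_1 = 3, c_2 = 4. Radius r = 2.
Part (a). Triangle bound: M_tri(r) = Σ_k |c_k| r^k
  = |2|·2^0 + |3|·2^1 + |4|·2^2
  = 2 + 6 + 16 = 24.
This bounds M(r) := max_{|z|=r} |p(z)| from above; equality holds iff all terms c_k z^k can be made to align in phase at a single z on |z|=r.
Part (b). At z = 2 (real, on the circle |z| = r):
  p(2) = (2)·2^0 + (3)·2^1 + (4)·2^2 = 24.
  |p(2)| = 24.
Since all nonzero coefficients share the same sign, |p(2)| = 24 = M_tri(2); the triangle bound is attained at z = 2, so in fact M(r) = 24.

M_tri(2) = 24; |p(2)| = 24; equality at z=2: yes.


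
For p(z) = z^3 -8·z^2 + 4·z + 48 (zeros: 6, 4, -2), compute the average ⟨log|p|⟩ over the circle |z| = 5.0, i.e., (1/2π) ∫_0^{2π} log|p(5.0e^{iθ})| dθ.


Zeros: -2, 4, 6; r = 5.0.
Inside |z| < r: -2, 4. Outside (|z| ≥ r): 6.
p(0) = 48, so log|p(0)| = log(48) = 3.8712.
Apply Jensen: I(r) = log|p(0)| + Σ_k log(r/|z_k|), summed over zeros inside |z| < r.
  log(r/|z_k|) for z_k = 4: log(5.0/4) = 0.2231
  log(r/|z_k|) for z_k = -2: log(5.0/2) = 0.9163
  Outside zeros (6) contribute nothing to the Jensen sum.
Sum over inside zeros: 1.1394.
I(r) = log|p(0)| + (inside sum) = 3.8712 + 1.1394 = 5.0106.
Note: since some zeros are outside |z| ≤ r, the simplified n·log(r) form does NOT apply — only the inside zeros contribute.

I(r) ≈ 5.0106.


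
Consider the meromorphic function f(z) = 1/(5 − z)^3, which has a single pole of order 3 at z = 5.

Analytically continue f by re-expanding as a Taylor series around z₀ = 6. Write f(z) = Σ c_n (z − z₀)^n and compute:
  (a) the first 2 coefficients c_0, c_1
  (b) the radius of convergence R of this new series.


Let w = z − z₀, so z = z₀ + w.
Then 5 − z = 5 − (z₀ + w) = (5 − z₀) − w = -1 − w.
f(z) = 1/(-1 − w)^3 = (1/(-1)^3) · (1 − w/(-1))^{−3}.
By the binomial series (1−u)^{−3} = Σ_{n≥0} C(n+2, 2) u^n for |u|<1, with u = w/(-1):
  c_n = C(n+2, 2) / (-1)^(n+3).
  c_0 = 1/(-1)^3 = -1.
  c_1 = 3/(-1)^4 = 3.
The series is valid for |w/d| < 1, i.e. |z − z₀| < |d|.
Radius of convergence: R = |5 − z₀| = |-1| = 1 (distance from z₀ to the singularity z = 5).

c_0 = -1, c_1 = 3; R = 1.


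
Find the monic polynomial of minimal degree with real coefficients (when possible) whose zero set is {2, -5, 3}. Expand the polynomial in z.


The polynomial is p(z) = ∏_{α ∈ S} (z − α), where S = {2, -5, 3}.
Expanding the product yields: p(z) = z^3 -19·z + 30.
The resulting polynomial has degree 3 and real coefficients as required.

p(z) = z^3 -19·z + 30.


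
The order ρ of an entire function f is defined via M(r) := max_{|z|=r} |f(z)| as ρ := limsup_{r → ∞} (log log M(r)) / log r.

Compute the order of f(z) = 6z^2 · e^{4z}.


M(r) = max_{|z|=r} |6|·|z|^2·|e^{4z}| = 6·r^2 · e^{4r^1} (the factors attain their maxima compatibly on |z|=r). Then log M(r) = log 6 + 2·log r + 4r^1, dominated by the last term, so log log M(r) ~ 1·log r. The polynomial factor 6z^2 contributes only a log r term and does not affect the order. ρ = 1.
Therefore ρ = 1.

Order ρ = 1.


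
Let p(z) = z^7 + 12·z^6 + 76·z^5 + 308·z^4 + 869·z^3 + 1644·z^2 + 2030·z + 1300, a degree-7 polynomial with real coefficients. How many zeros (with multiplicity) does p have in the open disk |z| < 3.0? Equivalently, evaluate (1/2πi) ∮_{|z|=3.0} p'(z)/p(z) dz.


The zeros of p are: -2, (-1 + 2i), (-1 - 2i), (-1 + 3i), (-1 - 3i), (-3 + 2i), (-3 - 2i).
Their magnitudes are: 2, 2.236, 2.236, 3.162, 3.162, 3.606, 3.606.
Zeros with |z| < R = 3.0: -2, (-1 + 2i), (-1 - 2i).
Count = 3.
By the argument principle, (1/2πi) ∮_{|z|=R} p'(z)/p(z) dz equals exactly this count.

Number of zeros inside |z| < 3.0: 3.


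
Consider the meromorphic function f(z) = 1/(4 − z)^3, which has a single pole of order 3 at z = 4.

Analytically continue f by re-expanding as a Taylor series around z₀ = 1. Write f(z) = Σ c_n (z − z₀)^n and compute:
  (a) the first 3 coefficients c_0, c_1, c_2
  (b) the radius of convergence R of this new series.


Let w = z − z₀, so z = z₀ + w.
Then 4 − z = 4 − (z₀ + w) = (4 − z₀) − w = 3 − w.
f(z) = 1/(3 − w)^3 = (1/(3)^3) · (1 − w/(3))^{−3}.
By the binomial series (1−u)^{−3} = Σ_{n≥0} C(n+2, 2) u^n for |u|<1, with u = w/(3):
  c_n = C(n+2, 2) / (3)^(n+3).
  c_0 = 1/(3)^3 = 1/27.
  c_1 = 3/(3)^4 = 1/27.
  c_2 = 6/(3)^5 = 2/81.
The series is valid for |w/d| < 1, i.e. |z − z₀| < |d|.
Radius of convergence: R = |4 − z₀| = |3| = 3 (distance from z₀ to the singularity z = 4).

c_0 = 1/27, c_1 = 1/27, c_2 = 2/81; R = 3.


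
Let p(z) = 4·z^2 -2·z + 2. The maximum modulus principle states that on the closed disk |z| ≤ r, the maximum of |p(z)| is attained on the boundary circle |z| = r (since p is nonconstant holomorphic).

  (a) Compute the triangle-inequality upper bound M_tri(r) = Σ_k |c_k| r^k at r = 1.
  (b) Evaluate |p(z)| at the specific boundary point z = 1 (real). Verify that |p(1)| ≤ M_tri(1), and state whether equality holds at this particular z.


Coefficients: c_0 = 2, c_1 = -2, c_2 = 4. Radius r = 1.
Part (a). Triangle bound: M_tri(r) = Σ_k |c_k| r^k
  = |2|·1^0 + |-2|·1^1 + |4|·1^2
  = 2 + 2 + 4 = 8.
This bounds M(r) := max_{|z|=r} |p(z)| from above; equality holds iff all terms c_k z^k can be made to align in phase at a single z on |z|=r.
Part (b). At z = 1 (real, on the circle |z| = r):
  p(1) = (2)·1^0 + (-2)·1^1 + (4)·1^2 = 4.
  |p(1)| = 4.
Check: |p(1)| = 4 ≤ 8 = M_tri(1). ✓ Equality does not hold at z = 1 (the coefficients have mixed signs, so the terms do not all align in phase there).

M_tri(1) = 8; |p(1)| = 4; equality at z=1: no.


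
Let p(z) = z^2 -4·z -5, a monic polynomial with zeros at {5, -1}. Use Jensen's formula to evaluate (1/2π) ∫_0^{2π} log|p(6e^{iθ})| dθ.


Zeros: -1, 5; r = 6.
Inside |z| < r: -1, 5. Outside (|z| ≥ r): ∅.
p(0) = -5, so log|p(0)| = log(5) = 1.6094.
Apply Jensen: I(r) = log|p(0)| + Σ_k log(r/|z_k|), summed over zeros inside |z| < r.
  log(r/|z_k|) for z_k = 5: log(6/5) = 0.1823
  log(r/|z_k|) for z_k = -1: log(6/1) = 1.7918
Sum over inside zeros: 1.9741.
I(r) = log|p(0)| + (inside sum) = 1.6094 + 1.9741 = 3.5835.
Closed form (all zeros inside, monic): I(r) = n·log(r) = 2·log(6) = 3.5835. ✓

I(r) ≈ 3.5835.


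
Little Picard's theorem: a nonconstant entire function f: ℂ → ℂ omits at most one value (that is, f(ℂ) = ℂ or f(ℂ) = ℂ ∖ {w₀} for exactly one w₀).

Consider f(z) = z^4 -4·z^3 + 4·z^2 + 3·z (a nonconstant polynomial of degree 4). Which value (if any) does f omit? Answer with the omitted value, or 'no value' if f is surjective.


Little Picard bounds the complement of f(ℂ) to at most one point.
For every w ∈ ℂ, the equation p(z) − w = 0 is a nonconstant polynomial in z and hence has at least one root by the fundamental theorem of algebra. So p is surjective onto ℂ, omitting no value.

Omitted value: no value.


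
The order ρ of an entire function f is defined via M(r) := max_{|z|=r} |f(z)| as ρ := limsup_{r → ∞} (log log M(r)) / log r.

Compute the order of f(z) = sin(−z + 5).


sin(w) is a linear combination of e^{iw} and e^{−iw} (or e^w, e^{−w} in the hyperbolic case), so |sin(w)| ≤ e^{|w|}. With w = −z + 5, |w| ≤ 1|z| + 5 = 1r + 5 on |z| = r, giving M(r) ≤ e^{1r + 5}, so ρ ≤ 1. On a suitable ray (z = it for sin/cos; z = t for sinh/cosh, t real → ∞), |sin(−z + 5)| grows like e^{1|t|}/2, so ρ ≥ 1. Hence ρ = 1.
Therefore ρ = 1.

Order ρ = 1.


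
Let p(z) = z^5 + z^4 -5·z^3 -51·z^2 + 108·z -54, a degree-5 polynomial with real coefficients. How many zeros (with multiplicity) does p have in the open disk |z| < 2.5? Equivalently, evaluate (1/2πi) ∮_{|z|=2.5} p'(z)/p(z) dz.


The zeros of p are: (-3 + 3i), (-3 - 3i), 1, 1, 3.
Their magnitudes are: 4.243, 4.243, 1, 1, 3.
Zeros with |z| < R = 2.5: 1, 1.
Count = 2.
By the argument principle, (1/2πi) ∮_{|z|=R} p'(z)/p(z) dz equals exactly this count.

Number of zeros inside |z| < 2.5: 2.


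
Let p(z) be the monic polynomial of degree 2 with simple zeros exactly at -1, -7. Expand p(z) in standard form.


The polynomial is p(z) = ∏_{α ∈ S} (z − α), where S = {-1, -7}.
Expanding the product yields: p(z) = z^2 + 8·z + 7.
The resulting polynomial has degree 2 and real coefficients as required.

p(z) = z^2 + 8·z + 7.


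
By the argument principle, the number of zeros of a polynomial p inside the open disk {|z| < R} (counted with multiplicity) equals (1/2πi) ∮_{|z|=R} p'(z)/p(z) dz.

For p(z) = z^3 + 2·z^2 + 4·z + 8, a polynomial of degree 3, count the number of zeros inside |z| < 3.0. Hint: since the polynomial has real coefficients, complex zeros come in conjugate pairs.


The zeros of p are: -2, (0 + 2i), (0 - 2i).
Their magnitudes are: 2, 2, 2.
Zeros with |z| < R = 3.0: -2, (0 + 2i), (0 - 2i).
Count = 3.
By the argument principle, (1/2πi) ∮_{|z|=R} p'(z)/p(z) dz equals exactly this count.

Number of zeros inside |z| < 3.0: 3.


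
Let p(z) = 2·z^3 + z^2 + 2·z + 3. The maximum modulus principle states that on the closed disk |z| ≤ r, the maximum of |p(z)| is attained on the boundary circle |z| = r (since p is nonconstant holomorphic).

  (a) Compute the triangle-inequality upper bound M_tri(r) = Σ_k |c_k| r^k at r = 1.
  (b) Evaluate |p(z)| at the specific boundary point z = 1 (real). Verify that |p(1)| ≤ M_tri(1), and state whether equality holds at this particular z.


Coefficients: c_0 = 3, c_1 = 2, c_2 = 1, c_3 = 2. Radius r = 1.
Part (a). Triangle bound: M_tri(r) = Σ_k |c_k| r^k
  = |3|·1^0 + |2|·1^1 + |1|·1^2 + |2|·1^3
  = 3 + 2 + 1 + 2 = 8.
This bounds M(r) := max_{|z|=r} |p(z)| from above; equality holds iff all terms c_k z^k can be made to align in phase at a single z on |z|=r.
Part (b). At z = 1 (real, on the circle |z| = r):
  p(1) = (3)·1^0 + (2)·1^1 + (1)·1^2 + (2)·1^3 = 8.
  |p(1)| = 8.
Since all nonzero coefficients share the same sign, |p(1)| = 8 = M_tri(1); the triangle bound is attained at z = 1, so in fact M(r) = 8.

M_tri(1) = 8; |p(1)| = 8; equality at z=1: yes.


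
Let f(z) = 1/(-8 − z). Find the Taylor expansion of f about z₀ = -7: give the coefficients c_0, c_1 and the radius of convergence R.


Let w = z − z₀, so z = z₀ + w.
Then -8 − z = -8 − (z₀ + w) = (-8 − z₀) − w = -1 − w.
f(z) = 1/(-1 − w) = (1/(-1)) · 1/(1 − w/(-1)) = Σ_{n≥0} w^n / (-1)^(n+1).
So c_n = 1/(-1)^(n+1):
  c_0 = 1/(-1)^1 = -1.
  c_1 = 1/(-1)^2 = 1.
The series is valid for |w/d| < 1, i.e. |z − z₀| < |d|.
Radius of convergence: R = |-8 − z₀| = |-1| = 1 (distance from z₀ to the singularity z = -8).

c_0 = -1, c_1 = 1; R = 1.


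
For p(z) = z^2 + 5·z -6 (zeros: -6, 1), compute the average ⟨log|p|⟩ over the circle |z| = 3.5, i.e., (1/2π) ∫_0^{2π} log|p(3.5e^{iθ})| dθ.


Zeros: -6, 1; r = 3.5.
Inside |z| < r: 1. Outside (|z| ≥ r): -6.
p(0) = -6, so log|p(0)| = log(6) = 1.7918.
Apply Jensen: I(r) = log|p(0)| + Σ_k log(r/|z_k|), summed over zeros inside |z| < r.
  log(r/|z_k|) for z_k = 1: log(3.5/1) = 1.2528
  Outside zeros (-6) contribute nothing to the Jensen sum.
Sum over inside zeros: 1.2528.
I(r) = log|p(0)| + (inside sum) = 1.7918 + 1.2528 = 3.0445.
Note: since some zeros are outside |z| ≤ r, the simplified n·log(r) form does NOT apply — only the inside zeros contribute.

I(r) ≈ 3.0445.


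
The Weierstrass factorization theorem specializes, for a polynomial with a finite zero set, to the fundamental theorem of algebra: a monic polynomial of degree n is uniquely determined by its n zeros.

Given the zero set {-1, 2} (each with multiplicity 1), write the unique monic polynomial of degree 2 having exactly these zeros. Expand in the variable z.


The polynomial is p(z) = ∏_{α ∈ S} (z − α), where S = {-1, 2}.
Expanding the product yields: p(z) = z^2 -z -2.
The resulting polynomial has degree 2 and real coefficients as required.

p(z) = z^2 -z -2.


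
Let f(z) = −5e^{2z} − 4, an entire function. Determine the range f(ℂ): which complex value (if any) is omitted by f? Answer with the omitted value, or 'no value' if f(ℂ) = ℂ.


Little Picard bounds the complement of f(ℂ) to at most one point.
e^{2z} is never zero on ℂ, so -5·e^{2z} takes every value in ℂ ∖ {0}. Adding -4 shifts the range to ℂ ∖ {-4}. Thus f omits exactly the value -4.

Omitted value: -4.


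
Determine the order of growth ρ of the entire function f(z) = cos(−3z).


cos(w) is a linear combination of e^{iw} and e^{−iw} (or e^w, e^{−w} in the hyperbolic case), so |cos(w)| ≤ e^{|w|}. With w = −3z, |w| ≤ 3|z| + 0 = 3r + 0 on |z| = r, giving M(r) ≤ e^{3r + 0}, so ρ ≤ 1. On a suitable ray (z = it for sin/cos; z = t for sinh/cosh, t real → ∞), |cos(−3z)| grows like e^{3|t|}/2, so ρ ≥ 1. Hence ρ = 1.
Therefore ρ = 1.

Order ρ = 1.


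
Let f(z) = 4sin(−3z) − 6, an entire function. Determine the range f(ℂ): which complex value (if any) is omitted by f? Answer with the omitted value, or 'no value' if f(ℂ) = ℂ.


Little Picard bounds the complement of f(ℂ) to at most one point.
sin is entire and surjective onto ℂ: for every w ∈ ℂ, sin(ζ) = w has a solution ζ ∈ ℂ (e.g., via the complex inverse arcsin). With ζ = −3z this gives z = ζ/(-3). Then 4·sin(−3z) takes every value in 4·ℂ = ℂ, and adding -6 is a bijection of ℂ. So f is surjective and omits no value. (Note: only on the real line is sin bounded by [−1, 1].)

Omitted value: no value.


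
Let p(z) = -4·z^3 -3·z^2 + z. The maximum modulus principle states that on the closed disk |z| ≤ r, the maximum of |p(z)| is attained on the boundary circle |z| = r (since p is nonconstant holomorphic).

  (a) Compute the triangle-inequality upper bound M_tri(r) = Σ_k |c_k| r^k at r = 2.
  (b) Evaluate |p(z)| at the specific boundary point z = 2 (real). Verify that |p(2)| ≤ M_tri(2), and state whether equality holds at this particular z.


Coefficients: c_0 = 0, c_1 = 1, c_2 = -3, c_3 = -4. Radius r = 2.
Part (a). Triangle bound: M_tri(r) = Σ_k |c_k| r^k
  = |0|·2^0 + |1|·2^1 + |-3|·2^2 + |-4|·2^3
  = 0 + 2 + 12 + 32 = 46.
This bounds M(r) := max_{|z|=r} |p(z)| from above; equality holds iff all terms c_k z^k can be made to align in phase at a single z on |z|=r.
Part (b). At z = 2 (real, on the circle |z| = r):
  p(2) = (0)·2^0 + (1)·2^1 + (-3)·2^2 + (-4)·2^3 = -42.
  |p(2)| = 42.
Check: |p(2)| = 42 ≤ 46 = M_tri(2). ✓ Equality does not hold at z = 2 (the coefficients have mixed signs, so the terms do not all align in phase there).

M_tri(2) = 46; |p(2)| = 42; equality at z=2: no.


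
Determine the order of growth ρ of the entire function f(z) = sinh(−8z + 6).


sinh(w) is a linear combination of e^{iw} and e^{−iw} (or e^w, e^{−w} in the hyperbolic case), so |sinh(w)| ≤ e^{|w|}. With w = −8z + 6, |w| ≤ 8|z| + 6 = 8r + 6 on |z| = r, giving M(r) ≤ e^{8r + 6}, so ρ ≤ 1. On a suitable ray (z = it for sin/cos; z = t for sinh/cosh, t real → ∞), |sinh(−8z + 6)| grows like e^{8|t|}/2, so ρ ≥ 1. Hence ρ = 1.
Therefore ρ = 1.

Order ρ = 1.


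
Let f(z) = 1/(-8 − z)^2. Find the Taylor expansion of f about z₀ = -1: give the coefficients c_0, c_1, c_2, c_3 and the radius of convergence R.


Let w = z − z₀, so z = z₀ + w.
Then -8 − z = -8 − (z₀ + w) = (-8 − z₀) − w = -7 − w.
f(z) = 1/(-7 − w)^2 = (1/(-7)^2) · (1 − w/(-7))^{−2}.
By the binomial series (1−u)^{−2} = Σ_{n≥0} C(n+1, 1) u^n for |u|<1, with u = w/(-7):
  c_n = C(n+1, 1) / (-7)^(n+2).
  c_0 = 1/(-7)^2 = 1/49.
  c_1 = 2/(-7)^3 = -2/343.
  c_2 = 3/(-7)^4 = 3/2401.
  c_3 = 4/(-7)^5 = -4/16807.
The series is valid for |w/d| < 1, i.e. |z − z₀| < |d|.
Radius of convergence: R = |-8 − z₀| = |-7| = 7 (distance from z₀ to the singularity z = -8).

c_0 = 1/49, c_1 = -2/343, c_2 = 3/2401, c_3 = -4/16807; R = 7.


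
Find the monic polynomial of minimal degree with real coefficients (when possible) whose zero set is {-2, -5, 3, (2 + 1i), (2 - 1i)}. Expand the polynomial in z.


The polynomial is p(z) = ∏_{α ∈ S} (z − α), where S = {-2, -5, 3, (2 + 1i), (2 - 1i)}.
Expanding the product yields: p(z) = z^5 -22·z^3 + 34·z^2 + 65·z -150.
Note conjugate pairs combine to real quadratics: (z − (2+1i))(z − (2−1i)) = z² − 4z + 5.
The resulting polynomial has degree 5 and real coefficients as required.

p(z) = z^5 -22·z^3 + 34·z^2 + 65·z -150.


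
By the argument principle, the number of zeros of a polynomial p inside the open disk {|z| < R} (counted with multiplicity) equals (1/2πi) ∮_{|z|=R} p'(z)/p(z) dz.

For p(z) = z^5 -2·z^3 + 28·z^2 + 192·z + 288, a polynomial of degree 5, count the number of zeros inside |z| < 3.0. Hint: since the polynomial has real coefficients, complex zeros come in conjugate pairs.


The zeros of p are: (-2 + 2i), (-2 - 2i), (3 + 3i), (3 - 3i), -2.
Their magnitudes are: 2.828, 2.828, 4.243, 4.243, 2.
Zeros with |z| < R = 3.0: (-2 + 2i), (-2 - 2i), -2.
Count = 3.
By the argument principle, (1/2πi) ∮_{|z|=R} p'(z)/p(z) dz equals exactly this count.

Number of zeros inside |z| < 3.0: 3.


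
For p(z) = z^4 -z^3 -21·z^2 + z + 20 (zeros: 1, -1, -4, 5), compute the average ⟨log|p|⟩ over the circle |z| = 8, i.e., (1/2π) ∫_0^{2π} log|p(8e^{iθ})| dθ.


Zeros: -4, -1, 1, 5; r = 8.
Inside |z| < r: -4, -1, 1, 5. Outside (|z| ≥ r): ∅.
p(0) = 20, so log|p(0)| = log(20) = 2.9957.
Apply Jensen: I(r) = log|p(0)| + Σ_k log(r/|z_k|), summed over zeros inside |z| < r.
  log(r/|z_k|) for z_k = 1: log(8/1) = 2.0794
  log(r/|z_k|) for z_k = -1: log(8/1) = 2.0794
  log(r/|z_k|) for z_k = -4: log(8/4) = 0.6931
  log(r/|z_k|) for z_k = 5: log(8/5) = 0.4700
Sum over inside zeros: 5.3220.
I(r) = log|p(0)| + (inside sum) = 2.9957 + 5.3220 = 8.3178.
Closed form (all zeros inside, monic): I(r) = n·log(r) = 4·log(8) = 8.3178. ✓

I(r) ≈ 8.3178.


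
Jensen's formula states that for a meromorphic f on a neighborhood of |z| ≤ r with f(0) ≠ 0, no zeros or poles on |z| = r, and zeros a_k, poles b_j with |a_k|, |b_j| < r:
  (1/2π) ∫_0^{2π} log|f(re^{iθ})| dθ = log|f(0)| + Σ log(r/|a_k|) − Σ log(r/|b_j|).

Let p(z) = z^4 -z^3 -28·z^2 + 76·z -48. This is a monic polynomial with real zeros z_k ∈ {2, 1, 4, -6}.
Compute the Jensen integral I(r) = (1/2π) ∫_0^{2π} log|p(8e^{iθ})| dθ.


Zeros: -6, 1, 2, 4; r = 8.
Inside |z| < r: -6, 1, 2, 4. Outside (|z| ≥ r): ∅.
p(0) = -48, so log|p(0)| = log(48) = 3.8712.
Apply Jensen: I(r) = log|p(0)| + Σ_k log(r/|z_k|), summed over zeros inside |z| < r.
  log(r/|z_k|) for z_k = 2: log(8/2) = 1.3863
  log(r/|z_k|) for z_k = 1: log(8/1) = 2.0794
  log(r/|z_k|) for z_k = 4: log(8/4) = 0.6931
  log(r/|z_k|) for z_k = -6: log(8/6) = 0.2877
Sum over inside zeros: 4.4466.
I(r) = log|p(0)| + (inside sum) = 3.8712 + 4.4466 = 8.3178.
Closed form (all zeros inside, monic): I(r) = n·log(r) = 4·log(8) = 8.3178. ✓

I(r) ≈ 8.3178.


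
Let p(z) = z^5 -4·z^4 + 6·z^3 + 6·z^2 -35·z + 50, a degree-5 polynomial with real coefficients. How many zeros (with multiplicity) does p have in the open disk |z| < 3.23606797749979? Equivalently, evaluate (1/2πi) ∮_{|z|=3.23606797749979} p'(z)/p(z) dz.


The zeros of p are: (2 + 1i), (2 - 1i), (1 + 2i), (1 - 2i), -2.
Their magnitudes are: 2.236, 2.236, 2.236, 2.236, 2.
Zeros with |z| < R = 3.23606797749979: (2 + 1i), (2 - 1i), (1 + 2i), (1 - 2i), -2.
Count = 5.
By the argument principle, (1/2πi) ∮_{|z|=R} p'(z)/p(z) dz equals exactly this count.

Number of zeros inside |z| < 3.23606797749979: 5.


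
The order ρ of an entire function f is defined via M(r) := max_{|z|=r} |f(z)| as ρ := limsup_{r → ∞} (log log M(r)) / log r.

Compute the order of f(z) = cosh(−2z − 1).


cosh(w) is a linear combination of e^{iw} and e^{−iw} (or e^w, e^{−w} in the hyperbolic case), so |cosh(w)| ≤ e^{|w|}. With w = −2z − 1, |w| ≤ 2|z| + 1 = 2r + 1 on |z| = r, giving M(r) ≤ e^{2r + 1}, so ρ ≤ 1. On a suitable ray (z = it for sin/cos; z = t for sinh/cosh, t real → ∞), |cosh(−2z − 1)| grows like e^{2|t|}/2, so ρ ≥ 1. Hence ρ = 1.
Therefore ρ = 1.

Order ρ = 1.


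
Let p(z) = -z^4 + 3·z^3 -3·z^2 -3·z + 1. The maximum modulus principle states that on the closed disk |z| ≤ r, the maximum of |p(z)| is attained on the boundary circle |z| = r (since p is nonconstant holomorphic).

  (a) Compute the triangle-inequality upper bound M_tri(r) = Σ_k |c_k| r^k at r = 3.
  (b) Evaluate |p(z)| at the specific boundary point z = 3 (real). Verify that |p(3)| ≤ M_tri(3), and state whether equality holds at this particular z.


Coefficients: c_0 = 1, c_1 = -3, c_2 = -3, c_3 = 3, c_4 = -1. Radius r = 3.
Part (a). Triangle bound: M_tri(r) = Σ_k |c_k| r^k
  = |1|·3^0 + |-3|·3^1 + |-3|·3^2 + |3|·3^3 + |-1|·3^4
  = 1 + 9 + 27 + 81 + 81 = 199.
This bounds M(r) := max_{|z|=r} |p(z)| from above; equality holds iff all terms c_k z^k can be made to align in phase at a single z on |z|=r.
Part (b). At z = 3 (real, on the circle |z| = r):
  p(3) = (1)·3^0 + (-3)·3^1 + (-3)·3^2 + (3)·3^3 + (-1)·3^4 = -35.
  |p(3)| = 35.
Check: |p(3)| = 35 ≤ 199 = M_tri(3). ✓ Equality does not hold at z = 3 (the coefficients have mixed signs, so the terms do not all align in phase there).

M_tri(3) = 199; |p(3)| = 35; equality at z=3: no.
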